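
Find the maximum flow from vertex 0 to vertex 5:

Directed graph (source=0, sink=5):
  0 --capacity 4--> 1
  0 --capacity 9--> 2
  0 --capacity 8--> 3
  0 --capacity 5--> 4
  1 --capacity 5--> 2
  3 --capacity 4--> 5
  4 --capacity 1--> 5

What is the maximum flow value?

Computing max flow:
  Flow on (0->3): 4/8
  Flow on (0->4): 1/5
  Flow on (3->5): 4/4
  Flow on (4->5): 1/1
Maximum flow = 5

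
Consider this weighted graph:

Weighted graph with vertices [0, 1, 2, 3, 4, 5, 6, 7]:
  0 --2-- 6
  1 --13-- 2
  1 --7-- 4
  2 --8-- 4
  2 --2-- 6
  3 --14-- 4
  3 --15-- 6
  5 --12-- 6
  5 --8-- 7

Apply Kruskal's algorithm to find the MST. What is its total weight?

Applying Kruskal's algorithm (sort edges by weight, add if no cycle):
  Add (0,6) w=2
  Add (2,6) w=2
  Add (1,4) w=7
  Add (2,4) w=8
  Add (5,7) w=8
  Add (5,6) w=12
  Skip (1,2) w=13 (creates cycle)
  Add (3,4) w=14
  Skip (3,6) w=15 (creates cycle)
MST weight = 53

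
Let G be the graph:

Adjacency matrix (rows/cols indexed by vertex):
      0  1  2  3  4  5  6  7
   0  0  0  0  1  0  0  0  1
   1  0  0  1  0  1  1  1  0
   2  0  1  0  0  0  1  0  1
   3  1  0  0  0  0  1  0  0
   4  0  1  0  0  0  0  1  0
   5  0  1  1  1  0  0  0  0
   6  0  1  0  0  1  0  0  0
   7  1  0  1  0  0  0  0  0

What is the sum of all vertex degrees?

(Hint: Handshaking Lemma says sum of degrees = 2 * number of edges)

Count edges: 10 edges.
By Handshaking Lemma: sum of degrees = 2 * 10 = 20.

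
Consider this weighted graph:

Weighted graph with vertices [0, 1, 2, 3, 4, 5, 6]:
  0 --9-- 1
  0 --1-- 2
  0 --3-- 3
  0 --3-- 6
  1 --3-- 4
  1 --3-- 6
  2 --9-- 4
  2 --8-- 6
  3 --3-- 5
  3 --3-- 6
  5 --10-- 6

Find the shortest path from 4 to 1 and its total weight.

Using Dijkstra's algorithm from vertex 4:
Shortest path: 4 -> 1
Total weight: 3 = 3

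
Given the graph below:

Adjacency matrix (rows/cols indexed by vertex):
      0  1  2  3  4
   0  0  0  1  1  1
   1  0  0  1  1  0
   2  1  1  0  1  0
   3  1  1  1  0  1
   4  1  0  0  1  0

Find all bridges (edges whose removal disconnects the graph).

No bridges found. The graph is 2-edge-connected (no single edge removal disconnects it).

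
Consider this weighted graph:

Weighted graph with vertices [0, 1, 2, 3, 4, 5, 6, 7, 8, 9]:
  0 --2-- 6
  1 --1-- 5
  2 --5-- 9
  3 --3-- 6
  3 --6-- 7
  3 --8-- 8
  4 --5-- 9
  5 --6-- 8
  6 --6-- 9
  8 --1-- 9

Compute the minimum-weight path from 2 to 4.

Using Dijkstra's algorithm from vertex 2:
Shortest path: 2 -> 9 -> 4
Total weight: 5 + 5 = 10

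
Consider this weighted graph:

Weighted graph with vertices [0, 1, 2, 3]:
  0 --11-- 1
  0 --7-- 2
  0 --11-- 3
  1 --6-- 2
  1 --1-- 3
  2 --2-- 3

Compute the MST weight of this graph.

Applying Kruskal's algorithm (sort edges by weight, add if no cycle):
  Add (1,3) w=1
  Add (2,3) w=2
  Skip (1,2) w=6 (creates cycle)
  Add (0,2) w=7
  Skip (0,3) w=11 (creates cycle)
  Skip (0,1) w=11 (creates cycle)
MST weight = 10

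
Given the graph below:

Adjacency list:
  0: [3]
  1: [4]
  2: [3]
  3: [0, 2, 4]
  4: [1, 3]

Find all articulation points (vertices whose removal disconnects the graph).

An articulation point is a vertex whose removal disconnects the graph.
Articulation points: [3, 4]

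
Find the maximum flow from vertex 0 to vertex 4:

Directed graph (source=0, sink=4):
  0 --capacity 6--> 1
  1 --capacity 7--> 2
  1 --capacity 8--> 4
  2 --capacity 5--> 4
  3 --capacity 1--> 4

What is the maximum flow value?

Computing max flow:
  Flow on (0->1): 6/6
  Flow on (1->4): 6/8
Maximum flow = 6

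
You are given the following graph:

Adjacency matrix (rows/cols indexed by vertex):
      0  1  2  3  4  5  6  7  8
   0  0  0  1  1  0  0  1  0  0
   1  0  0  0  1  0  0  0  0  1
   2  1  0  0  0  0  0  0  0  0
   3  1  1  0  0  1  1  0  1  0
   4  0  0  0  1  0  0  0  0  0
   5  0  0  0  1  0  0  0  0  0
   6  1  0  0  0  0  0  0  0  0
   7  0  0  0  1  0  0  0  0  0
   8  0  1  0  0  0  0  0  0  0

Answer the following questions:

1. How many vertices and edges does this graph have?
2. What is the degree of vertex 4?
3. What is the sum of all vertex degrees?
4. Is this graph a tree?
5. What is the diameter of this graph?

Count: 9 vertices, 8 edges.
Vertex 4 has neighbors [3], degree = 1.
Handshaking lemma: 2 * 8 = 16.
A graph is a tree iff it is connected and has exactly n-1 edges. This graph is connected (all 9 vertices in one component) and has 9-1 = 8 edges. It is a tree.
Diameter (longest shortest path) = 4.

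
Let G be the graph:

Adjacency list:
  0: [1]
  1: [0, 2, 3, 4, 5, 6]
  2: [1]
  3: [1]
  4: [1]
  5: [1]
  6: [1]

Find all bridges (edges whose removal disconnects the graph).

A bridge is an edge whose removal increases the number of connected components.
Bridges found: (0,1), (1,2), (1,3), (1,4), (1,5), (1,6)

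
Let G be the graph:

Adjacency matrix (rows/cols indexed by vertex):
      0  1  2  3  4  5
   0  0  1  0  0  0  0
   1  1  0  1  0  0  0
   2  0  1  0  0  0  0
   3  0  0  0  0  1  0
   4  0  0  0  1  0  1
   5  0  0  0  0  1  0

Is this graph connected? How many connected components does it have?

Checking connectivity: the graph has 2 connected component(s).
Components: [[0, 1, 2], [3, 4, 5]]. The graph is NOT connected.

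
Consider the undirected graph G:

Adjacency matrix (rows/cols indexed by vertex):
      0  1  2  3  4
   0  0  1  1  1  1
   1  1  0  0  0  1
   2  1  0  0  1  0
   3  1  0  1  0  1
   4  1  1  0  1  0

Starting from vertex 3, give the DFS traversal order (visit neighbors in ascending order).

DFS from vertex 3 (neighbors processed in ascending order):
Visit order: 3, 0, 1, 4, 2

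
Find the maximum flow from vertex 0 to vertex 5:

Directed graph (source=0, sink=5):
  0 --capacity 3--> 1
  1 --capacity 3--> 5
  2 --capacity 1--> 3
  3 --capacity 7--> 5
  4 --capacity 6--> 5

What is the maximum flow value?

Computing max flow:
  Flow on (0->1): 3/3
  Flow on (1->5): 3/3
Maximum flow = 3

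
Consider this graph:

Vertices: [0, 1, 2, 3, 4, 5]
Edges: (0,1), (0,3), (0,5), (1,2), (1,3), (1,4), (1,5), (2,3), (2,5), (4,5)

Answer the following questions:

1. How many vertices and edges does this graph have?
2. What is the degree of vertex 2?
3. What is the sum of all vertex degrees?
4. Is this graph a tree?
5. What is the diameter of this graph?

Count: 6 vertices, 10 edges.
Vertex 2 has neighbors [1, 3, 5], degree = 3.
Handshaking lemma: 2 * 10 = 20.
A tree on 6 vertices has 5 edges. This graph has 10 edges (5 extra). Not a tree.
Diameter (longest shortest path) = 2.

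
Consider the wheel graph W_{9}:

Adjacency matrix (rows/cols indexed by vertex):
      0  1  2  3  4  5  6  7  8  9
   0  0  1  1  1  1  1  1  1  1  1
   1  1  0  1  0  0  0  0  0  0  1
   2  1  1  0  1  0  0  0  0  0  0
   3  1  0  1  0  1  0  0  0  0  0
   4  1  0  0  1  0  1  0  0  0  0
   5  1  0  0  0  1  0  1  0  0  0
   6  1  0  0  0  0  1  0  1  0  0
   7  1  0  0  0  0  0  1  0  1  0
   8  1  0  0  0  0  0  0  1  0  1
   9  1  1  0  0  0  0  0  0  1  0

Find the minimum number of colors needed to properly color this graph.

W_{9} = C_{9} plus a hub adjacent to every cycle vertex.
The outer cycle needs 3 colors (odd cycle); the hub is adjacent to all of them so needs a fresh color.
Chromatic number = 3 + 1 = 4.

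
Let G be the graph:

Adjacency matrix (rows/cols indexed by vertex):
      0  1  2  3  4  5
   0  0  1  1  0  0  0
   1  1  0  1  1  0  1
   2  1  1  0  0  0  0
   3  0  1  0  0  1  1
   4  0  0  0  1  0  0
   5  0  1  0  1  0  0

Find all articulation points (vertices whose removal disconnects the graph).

An articulation point is a vertex whose removal disconnects the graph.
Articulation points: [1, 3]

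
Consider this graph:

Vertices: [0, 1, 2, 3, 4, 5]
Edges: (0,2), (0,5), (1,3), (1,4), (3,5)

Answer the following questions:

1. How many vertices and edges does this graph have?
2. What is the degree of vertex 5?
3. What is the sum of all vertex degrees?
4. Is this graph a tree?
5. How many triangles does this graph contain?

Count: 6 vertices, 5 edges.
Vertex 5 has neighbors [0, 3], degree = 2.
Handshaking lemma: 2 * 5 = 10.
A graph is a tree iff it is connected and has exactly n-1 edges. This graph is connected (all 6 vertices in one component) and has 6-1 = 5 edges. It is a tree.
Number of triangles = 0.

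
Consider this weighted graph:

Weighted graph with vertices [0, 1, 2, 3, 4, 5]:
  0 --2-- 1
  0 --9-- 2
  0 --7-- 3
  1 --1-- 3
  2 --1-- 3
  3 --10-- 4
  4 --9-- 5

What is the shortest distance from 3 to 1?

Using Dijkstra's algorithm from vertex 3:
Shortest path: 3 -> 1
Total weight: 1 = 1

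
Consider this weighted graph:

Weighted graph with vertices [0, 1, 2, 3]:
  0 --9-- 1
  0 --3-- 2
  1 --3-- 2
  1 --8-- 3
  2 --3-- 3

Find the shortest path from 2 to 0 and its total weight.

Using Dijkstra's algorithm from vertex 2:
Shortest path: 2 -> 0
Total weight: 3 = 3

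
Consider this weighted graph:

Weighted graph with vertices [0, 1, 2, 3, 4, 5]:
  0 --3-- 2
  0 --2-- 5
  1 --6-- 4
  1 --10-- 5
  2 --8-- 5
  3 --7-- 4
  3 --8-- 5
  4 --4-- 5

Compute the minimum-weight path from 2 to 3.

Using Dijkstra's algorithm from vertex 2:
Shortest path: 2 -> 0 -> 5 -> 3
Total weight: 3 + 2 + 8 = 13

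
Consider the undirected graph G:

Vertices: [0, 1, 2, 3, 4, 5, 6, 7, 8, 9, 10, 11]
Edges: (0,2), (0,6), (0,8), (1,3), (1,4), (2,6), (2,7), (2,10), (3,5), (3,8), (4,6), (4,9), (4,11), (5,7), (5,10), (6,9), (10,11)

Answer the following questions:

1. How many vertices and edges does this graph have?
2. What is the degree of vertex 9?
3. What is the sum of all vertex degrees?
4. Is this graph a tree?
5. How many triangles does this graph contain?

Count: 12 vertices, 17 edges.
Vertex 9 has neighbors [4, 6], degree = 2.
Handshaking lemma: 2 * 17 = 34.
A tree on 12 vertices has 11 edges. This graph has 17 edges (6 extra). Not a tree.
Number of triangles = 2.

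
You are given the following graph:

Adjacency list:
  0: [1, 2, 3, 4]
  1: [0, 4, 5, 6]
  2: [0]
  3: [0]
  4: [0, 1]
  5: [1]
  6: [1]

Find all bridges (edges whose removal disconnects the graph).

A bridge is an edge whose removal increases the number of connected components.
Bridges found: (0,2), (0,3), (1,5), (1,6)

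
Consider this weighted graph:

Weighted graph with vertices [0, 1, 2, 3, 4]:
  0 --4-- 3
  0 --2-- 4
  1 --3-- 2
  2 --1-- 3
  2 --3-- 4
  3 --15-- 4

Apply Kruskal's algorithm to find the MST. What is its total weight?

Applying Kruskal's algorithm (sort edges by weight, add if no cycle):
  Add (2,3) w=1
  Add (0,4) w=2
  Add (1,2) w=3
  Add (2,4) w=3
  Skip (0,3) w=4 (creates cycle)
  Skip (3,4) w=15 (creates cycle)
MST weight = 9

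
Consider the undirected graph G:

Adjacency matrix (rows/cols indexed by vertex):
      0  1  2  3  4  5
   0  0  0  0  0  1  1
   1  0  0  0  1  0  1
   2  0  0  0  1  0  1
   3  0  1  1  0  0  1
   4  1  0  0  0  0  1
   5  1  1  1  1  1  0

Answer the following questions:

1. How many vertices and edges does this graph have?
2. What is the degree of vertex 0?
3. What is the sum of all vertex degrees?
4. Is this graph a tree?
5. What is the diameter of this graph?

Count: 6 vertices, 8 edges.
Vertex 0 has neighbors [4, 5], degree = 2.
Handshaking lemma: 2 * 8 = 16.
A tree on 6 vertices has 5 edges. This graph has 8 edges (3 extra). Not a tree.
Diameter (longest shortest path) = 2.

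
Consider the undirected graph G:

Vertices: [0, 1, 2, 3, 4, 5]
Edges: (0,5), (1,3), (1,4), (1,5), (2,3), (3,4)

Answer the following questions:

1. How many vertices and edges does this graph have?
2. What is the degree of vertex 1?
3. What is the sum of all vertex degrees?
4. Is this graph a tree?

Count: 6 vertices, 6 edges.
Vertex 1 has neighbors [3, 4, 5], degree = 3.
Handshaking lemma: 2 * 6 = 12.
A tree on 6 vertices has 5 edges. This graph has 6 edges (1 extra). Not a tree.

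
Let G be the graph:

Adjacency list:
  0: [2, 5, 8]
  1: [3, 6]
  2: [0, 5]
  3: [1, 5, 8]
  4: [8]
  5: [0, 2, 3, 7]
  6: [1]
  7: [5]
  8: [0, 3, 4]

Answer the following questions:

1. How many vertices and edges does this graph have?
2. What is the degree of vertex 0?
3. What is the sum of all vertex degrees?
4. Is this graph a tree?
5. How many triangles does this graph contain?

Count: 9 vertices, 10 edges.
Vertex 0 has neighbors [2, 5, 8], degree = 3.
Handshaking lemma: 2 * 10 = 20.
A tree on 9 vertices has 8 edges. This graph has 10 edges (2 extra). Not a tree.
Number of triangles = 1.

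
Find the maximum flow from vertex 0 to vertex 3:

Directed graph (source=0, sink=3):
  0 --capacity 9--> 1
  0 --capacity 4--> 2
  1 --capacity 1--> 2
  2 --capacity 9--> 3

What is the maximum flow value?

Computing max flow:
  Flow on (0->1): 1/9
  Flow on (0->2): 4/4
  Flow on (1->2): 1/1
  Flow on (2->3): 5/9
Maximum flow = 5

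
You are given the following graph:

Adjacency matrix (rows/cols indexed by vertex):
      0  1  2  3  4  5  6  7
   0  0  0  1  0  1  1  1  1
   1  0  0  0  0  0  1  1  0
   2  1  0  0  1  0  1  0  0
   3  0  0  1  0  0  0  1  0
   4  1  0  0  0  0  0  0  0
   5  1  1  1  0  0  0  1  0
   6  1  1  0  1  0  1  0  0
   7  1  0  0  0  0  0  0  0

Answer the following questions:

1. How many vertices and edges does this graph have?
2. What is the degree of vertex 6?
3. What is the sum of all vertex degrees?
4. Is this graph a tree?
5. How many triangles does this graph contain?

Count: 8 vertices, 11 edges.
Vertex 6 has neighbors [0, 1, 3, 5], degree = 4.
Handshaking lemma: 2 * 11 = 22.
A tree on 8 vertices has 7 edges. This graph has 11 edges (4 extra). Not a tree.
Number of triangles = 3.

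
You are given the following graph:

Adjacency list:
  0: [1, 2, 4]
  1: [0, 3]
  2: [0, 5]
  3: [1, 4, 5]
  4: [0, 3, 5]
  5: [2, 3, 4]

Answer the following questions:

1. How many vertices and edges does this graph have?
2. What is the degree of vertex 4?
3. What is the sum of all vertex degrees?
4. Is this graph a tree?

Count: 6 vertices, 8 edges.
Vertex 4 has neighbors [0, 3, 5], degree = 3.
Handshaking lemma: 2 * 8 = 16.
A tree on 6 vertices has 5 edges. This graph has 8 edges (3 extra). Not a tree.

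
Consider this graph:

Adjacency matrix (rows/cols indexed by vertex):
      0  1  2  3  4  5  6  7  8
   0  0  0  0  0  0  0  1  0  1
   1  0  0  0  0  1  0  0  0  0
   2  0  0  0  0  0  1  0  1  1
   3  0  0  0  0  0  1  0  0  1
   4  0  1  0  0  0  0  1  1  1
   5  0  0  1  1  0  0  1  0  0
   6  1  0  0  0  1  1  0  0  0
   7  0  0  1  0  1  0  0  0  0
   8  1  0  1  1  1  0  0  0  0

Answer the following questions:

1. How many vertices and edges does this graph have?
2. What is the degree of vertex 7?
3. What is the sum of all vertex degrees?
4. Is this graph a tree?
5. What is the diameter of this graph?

Count: 9 vertices, 12 edges.
Vertex 7 has neighbors [2, 4], degree = 2.
Handshaking lemma: 2 * 12 = 24.
A tree on 9 vertices has 8 edges. This graph has 12 edges (4 extra). Not a tree.
Diameter (longest shortest path) = 3.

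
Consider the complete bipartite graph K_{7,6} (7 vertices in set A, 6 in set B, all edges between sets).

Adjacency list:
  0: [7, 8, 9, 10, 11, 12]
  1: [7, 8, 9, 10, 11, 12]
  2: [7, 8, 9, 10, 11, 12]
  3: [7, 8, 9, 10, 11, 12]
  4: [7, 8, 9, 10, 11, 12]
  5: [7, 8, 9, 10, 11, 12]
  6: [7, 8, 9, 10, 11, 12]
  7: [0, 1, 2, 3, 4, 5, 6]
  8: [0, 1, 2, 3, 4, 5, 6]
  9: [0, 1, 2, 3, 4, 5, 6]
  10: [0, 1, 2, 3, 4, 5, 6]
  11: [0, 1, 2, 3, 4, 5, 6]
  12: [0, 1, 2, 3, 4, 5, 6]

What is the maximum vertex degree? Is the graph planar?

Set-A vertices have degree 6; set-B vertices have degree 7. Maximum degree = max(7,6) = 7.
K_{7,6} contains K_{3,3} as a subgraph (since both sides have >= 3 vertices); by Kuratowski's theorem it is not planar.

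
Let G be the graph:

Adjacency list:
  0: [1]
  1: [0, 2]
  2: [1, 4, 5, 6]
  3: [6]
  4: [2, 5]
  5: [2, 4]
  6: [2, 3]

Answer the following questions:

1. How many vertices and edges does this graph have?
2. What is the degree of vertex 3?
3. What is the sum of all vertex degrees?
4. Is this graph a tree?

Count: 7 vertices, 7 edges.
Vertex 3 has neighbors [6], degree = 1.
Handshaking lemma: 2 * 7 = 14.
A tree on 7 vertices has 6 edges. This graph has 7 edges (1 extra). Not a tree.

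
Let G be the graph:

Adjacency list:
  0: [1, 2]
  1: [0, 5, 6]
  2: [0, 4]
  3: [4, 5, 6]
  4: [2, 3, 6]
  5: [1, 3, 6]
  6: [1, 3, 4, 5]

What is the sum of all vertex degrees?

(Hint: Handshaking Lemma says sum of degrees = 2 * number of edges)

Count edges: 10 edges.
By Handshaking Lemma: sum of degrees = 2 * 10 = 20.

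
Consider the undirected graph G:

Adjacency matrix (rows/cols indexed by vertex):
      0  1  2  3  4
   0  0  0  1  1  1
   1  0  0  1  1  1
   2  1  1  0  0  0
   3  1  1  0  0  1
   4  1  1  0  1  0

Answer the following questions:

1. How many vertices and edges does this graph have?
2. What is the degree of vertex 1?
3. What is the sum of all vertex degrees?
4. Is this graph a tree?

Count: 5 vertices, 7 edges.
Vertex 1 has neighbors [2, 3, 4], degree = 3.
Handshaking lemma: 2 * 7 = 14.
A tree on 5 vertices has 4 edges. This graph has 7 edges (3 extra). Not a tree.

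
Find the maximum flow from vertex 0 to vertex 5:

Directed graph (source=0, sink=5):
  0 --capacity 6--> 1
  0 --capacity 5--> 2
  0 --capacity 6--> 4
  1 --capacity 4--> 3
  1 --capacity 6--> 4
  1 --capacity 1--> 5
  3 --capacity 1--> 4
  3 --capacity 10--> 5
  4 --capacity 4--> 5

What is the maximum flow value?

Computing max flow:
  Flow on (0->1): 5/6
  Flow on (0->4): 4/6
  Flow on (1->3): 4/4
  Flow on (1->5): 1/1
  Flow on (3->5): 4/10
  Flow on (4->5): 4/4
Maximum flow = 9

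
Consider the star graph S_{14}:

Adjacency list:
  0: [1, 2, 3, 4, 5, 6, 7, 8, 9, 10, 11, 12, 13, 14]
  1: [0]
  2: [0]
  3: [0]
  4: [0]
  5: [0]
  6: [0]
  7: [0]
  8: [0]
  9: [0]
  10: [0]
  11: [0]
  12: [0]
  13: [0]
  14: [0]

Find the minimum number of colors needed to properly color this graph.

S_{14} has one hub adjacent to 14 leaves; leaves are pairwise non-adjacent.
Color the hub 0 and every leaf 1.
Chromatic number = 2.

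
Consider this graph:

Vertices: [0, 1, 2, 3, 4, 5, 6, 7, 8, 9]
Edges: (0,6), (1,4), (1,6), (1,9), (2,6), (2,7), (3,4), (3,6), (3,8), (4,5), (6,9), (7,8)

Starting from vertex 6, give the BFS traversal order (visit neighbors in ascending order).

BFS from vertex 6 (neighbors processed in ascending order):
Visit order: 6, 0, 1, 2, 3, 9, 4, 7, 8, 5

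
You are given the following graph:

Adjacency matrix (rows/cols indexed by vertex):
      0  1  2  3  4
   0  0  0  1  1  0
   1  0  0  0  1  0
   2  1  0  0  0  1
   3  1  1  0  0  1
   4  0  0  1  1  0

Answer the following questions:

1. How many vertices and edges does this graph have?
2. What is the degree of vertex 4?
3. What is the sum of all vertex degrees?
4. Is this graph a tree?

Count: 5 vertices, 5 edges.
Vertex 4 has neighbors [2, 3], degree = 2.
Handshaking lemma: 2 * 5 = 10.
A tree on 5 vertices has 4 edges. This graph has 5 edges (1 extra). Not a tree.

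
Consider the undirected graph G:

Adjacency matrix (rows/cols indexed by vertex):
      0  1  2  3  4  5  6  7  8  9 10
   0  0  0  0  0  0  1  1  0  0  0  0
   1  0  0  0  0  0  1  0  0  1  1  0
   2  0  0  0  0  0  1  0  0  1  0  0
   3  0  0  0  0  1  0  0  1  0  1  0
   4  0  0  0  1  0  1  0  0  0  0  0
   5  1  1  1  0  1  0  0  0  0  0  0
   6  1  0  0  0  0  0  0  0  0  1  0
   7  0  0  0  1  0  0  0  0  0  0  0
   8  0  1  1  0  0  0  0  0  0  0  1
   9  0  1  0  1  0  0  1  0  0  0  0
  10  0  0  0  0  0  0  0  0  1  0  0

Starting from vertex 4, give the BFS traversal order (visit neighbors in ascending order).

BFS from vertex 4 (neighbors processed in ascending order):
Visit order: 4, 3, 5, 7, 9, 0, 1, 2, 6, 8, 10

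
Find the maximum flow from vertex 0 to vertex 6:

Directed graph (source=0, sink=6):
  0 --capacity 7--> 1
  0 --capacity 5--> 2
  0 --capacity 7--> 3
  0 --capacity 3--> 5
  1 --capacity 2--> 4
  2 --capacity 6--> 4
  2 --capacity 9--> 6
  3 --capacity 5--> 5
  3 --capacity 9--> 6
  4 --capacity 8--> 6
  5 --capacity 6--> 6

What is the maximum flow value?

Computing max flow:
  Flow on (0->1): 2/7
  Flow on (0->2): 5/5
  Flow on (0->3): 7/7
  Flow on (0->5): 3/3
  Flow on (1->4): 2/2
  Flow on (2->6): 5/9
  Flow on (3->6): 7/9
  Flow on (4->6): 2/8
  Flow on (5->6): 3/6
Maximum flow = 17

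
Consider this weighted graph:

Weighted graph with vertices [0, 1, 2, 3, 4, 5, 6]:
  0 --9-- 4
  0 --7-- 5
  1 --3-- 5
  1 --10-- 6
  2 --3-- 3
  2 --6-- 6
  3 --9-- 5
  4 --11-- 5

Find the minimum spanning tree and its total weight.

Applying Kruskal's algorithm (sort edges by weight, add if no cycle):
  Add (1,5) w=3
  Add (2,3) w=3
  Add (2,6) w=6
  Add (0,5) w=7
  Add (0,4) w=9
  Add (3,5) w=9
  Skip (1,6) w=10 (creates cycle)
  Skip (4,5) w=11 (creates cycle)
MST weight = 37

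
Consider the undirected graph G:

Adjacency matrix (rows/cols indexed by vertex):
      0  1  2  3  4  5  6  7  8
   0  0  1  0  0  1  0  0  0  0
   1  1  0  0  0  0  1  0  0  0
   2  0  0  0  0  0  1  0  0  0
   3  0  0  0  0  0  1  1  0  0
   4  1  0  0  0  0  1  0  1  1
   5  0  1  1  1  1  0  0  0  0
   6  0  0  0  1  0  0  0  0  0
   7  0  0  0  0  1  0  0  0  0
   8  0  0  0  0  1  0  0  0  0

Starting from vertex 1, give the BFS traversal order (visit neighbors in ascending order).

BFS from vertex 1 (neighbors processed in ascending order):
Visit order: 1, 0, 5, 4, 2, 3, 7, 8, 6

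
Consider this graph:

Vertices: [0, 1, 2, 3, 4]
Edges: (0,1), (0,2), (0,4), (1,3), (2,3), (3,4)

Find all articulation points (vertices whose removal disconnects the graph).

No articulation points. The graph is biconnected.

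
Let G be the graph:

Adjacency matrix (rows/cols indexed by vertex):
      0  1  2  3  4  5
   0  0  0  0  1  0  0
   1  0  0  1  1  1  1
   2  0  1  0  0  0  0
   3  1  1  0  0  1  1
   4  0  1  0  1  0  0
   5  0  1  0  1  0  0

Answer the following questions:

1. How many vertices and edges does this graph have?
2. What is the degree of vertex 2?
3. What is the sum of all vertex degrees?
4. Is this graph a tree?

Count: 6 vertices, 7 edges.
Vertex 2 has neighbors [1], degree = 1.
Handshaking lemma: 2 * 7 = 14.
A tree on 6 vertices has 5 edges. This graph has 7 edges (2 extra). Not a tree.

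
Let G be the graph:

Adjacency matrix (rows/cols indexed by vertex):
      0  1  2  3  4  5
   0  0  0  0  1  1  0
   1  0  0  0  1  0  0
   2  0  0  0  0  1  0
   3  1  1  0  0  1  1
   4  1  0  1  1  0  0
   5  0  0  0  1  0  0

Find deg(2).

Vertex 2 has neighbors [4], so deg(2) = 1.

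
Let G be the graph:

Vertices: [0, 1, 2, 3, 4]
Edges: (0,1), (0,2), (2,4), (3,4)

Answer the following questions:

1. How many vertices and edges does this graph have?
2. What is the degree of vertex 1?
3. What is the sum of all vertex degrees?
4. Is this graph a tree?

Count: 5 vertices, 4 edges.
Vertex 1 has neighbors [0], degree = 1.
Handshaking lemma: 2 * 4 = 8.
A graph is a tree iff it is connected and has exactly n-1 edges. This graph is connected (all 5 vertices in one component) and has 5-1 = 4 edges. It is a tree.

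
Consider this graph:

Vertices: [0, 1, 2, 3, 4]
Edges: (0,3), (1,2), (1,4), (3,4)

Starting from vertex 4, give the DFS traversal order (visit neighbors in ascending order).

DFS from vertex 4 (neighbors processed in ascending order):
Visit order: 4, 1, 2, 3, 0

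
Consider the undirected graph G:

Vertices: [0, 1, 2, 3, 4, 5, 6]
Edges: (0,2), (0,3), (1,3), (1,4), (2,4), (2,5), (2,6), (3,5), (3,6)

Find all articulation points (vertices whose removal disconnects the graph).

No articulation points. The graph is biconnected.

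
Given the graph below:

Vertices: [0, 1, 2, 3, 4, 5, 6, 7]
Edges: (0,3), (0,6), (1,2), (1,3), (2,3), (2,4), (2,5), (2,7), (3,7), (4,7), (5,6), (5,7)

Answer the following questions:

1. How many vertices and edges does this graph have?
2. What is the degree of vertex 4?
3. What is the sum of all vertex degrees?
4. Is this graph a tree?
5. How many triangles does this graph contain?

Count: 8 vertices, 12 edges.
Vertex 4 has neighbors [2, 7], degree = 2.
Handshaking lemma: 2 * 12 = 24.
A tree on 8 vertices has 7 edges. This graph has 12 edges (5 extra). Not a tree.
Number of triangles = 4.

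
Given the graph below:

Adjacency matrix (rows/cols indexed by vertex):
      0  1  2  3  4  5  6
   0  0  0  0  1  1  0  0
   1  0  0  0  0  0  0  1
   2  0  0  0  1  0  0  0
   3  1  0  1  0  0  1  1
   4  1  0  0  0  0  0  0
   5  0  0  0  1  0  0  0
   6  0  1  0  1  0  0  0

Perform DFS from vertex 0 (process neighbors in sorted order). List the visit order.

DFS from vertex 0 (neighbors processed in ascending order):
Visit order: 0, 3, 2, 5, 6, 1, 4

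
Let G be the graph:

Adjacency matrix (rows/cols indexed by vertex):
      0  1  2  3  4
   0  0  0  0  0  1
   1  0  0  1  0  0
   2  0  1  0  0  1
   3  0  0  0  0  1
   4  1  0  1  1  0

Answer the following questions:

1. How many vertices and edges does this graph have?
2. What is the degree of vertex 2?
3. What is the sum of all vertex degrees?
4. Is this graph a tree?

Count: 5 vertices, 4 edges.
Vertex 2 has neighbors [1, 4], degree = 2.
Handshaking lemma: 2 * 4 = 8.
A graph is a tree iff it is connected and has exactly n-1 edges. This graph is connected (all 5 vertices in one component) and has 5-1 = 4 edges. It is a tree.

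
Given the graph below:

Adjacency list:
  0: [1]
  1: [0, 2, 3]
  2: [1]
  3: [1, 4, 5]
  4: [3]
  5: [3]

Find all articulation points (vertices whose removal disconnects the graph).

An articulation point is a vertex whose removal disconnects the graph.
Articulation points: [1, 3]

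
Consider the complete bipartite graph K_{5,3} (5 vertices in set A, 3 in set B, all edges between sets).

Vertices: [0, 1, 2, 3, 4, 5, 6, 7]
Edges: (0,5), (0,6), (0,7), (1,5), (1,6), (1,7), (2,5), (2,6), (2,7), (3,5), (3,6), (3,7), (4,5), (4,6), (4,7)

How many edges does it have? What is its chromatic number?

K_{5,3} has 5 * 3 = 15 edges.
Bipartite graphs have chromatic number 2 (color each partition differently).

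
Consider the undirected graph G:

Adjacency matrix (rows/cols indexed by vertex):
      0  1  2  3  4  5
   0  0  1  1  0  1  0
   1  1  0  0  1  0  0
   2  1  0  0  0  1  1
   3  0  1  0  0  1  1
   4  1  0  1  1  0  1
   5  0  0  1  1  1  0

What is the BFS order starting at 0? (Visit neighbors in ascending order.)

BFS from vertex 0 (neighbors processed in ascending order):
Visit order: 0, 1, 2, 4, 3, 5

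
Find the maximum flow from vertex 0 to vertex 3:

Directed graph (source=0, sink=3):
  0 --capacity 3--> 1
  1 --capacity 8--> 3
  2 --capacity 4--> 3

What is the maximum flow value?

Computing max flow:
  Flow on (0->1): 3/3
  Flow on (1->3): 3/8
Maximum flow = 3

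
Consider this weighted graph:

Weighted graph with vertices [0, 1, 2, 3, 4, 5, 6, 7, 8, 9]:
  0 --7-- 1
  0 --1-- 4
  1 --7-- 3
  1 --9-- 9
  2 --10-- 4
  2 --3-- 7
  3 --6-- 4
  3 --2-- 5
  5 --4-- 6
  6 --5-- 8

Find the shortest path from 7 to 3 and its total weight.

Using Dijkstra's algorithm from vertex 7:
Shortest path: 7 -> 2 -> 4 -> 3
Total weight: 3 + 10 + 6 = 19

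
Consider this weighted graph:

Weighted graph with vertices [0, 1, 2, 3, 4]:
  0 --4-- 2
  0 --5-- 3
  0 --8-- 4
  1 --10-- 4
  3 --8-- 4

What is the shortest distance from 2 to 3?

Using Dijkstra's algorithm from vertex 2:
Shortest path: 2 -> 0 -> 3
Total weight: 4 + 5 = 9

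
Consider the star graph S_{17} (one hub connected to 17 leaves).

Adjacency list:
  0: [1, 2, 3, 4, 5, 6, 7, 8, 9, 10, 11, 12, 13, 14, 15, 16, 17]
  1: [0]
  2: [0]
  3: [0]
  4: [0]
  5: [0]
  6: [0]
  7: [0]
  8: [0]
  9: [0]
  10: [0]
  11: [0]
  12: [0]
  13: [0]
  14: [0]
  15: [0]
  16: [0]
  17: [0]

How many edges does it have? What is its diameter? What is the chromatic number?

Star graph S_{17}: the hub connects to all 17 leaves.
Edges = 17.
Diameter = 2 (any leaf to hub is 1, leaf to leaf through hub is 2).
Star graphs are bipartite (hub vs leaves), so chromatic number = 2.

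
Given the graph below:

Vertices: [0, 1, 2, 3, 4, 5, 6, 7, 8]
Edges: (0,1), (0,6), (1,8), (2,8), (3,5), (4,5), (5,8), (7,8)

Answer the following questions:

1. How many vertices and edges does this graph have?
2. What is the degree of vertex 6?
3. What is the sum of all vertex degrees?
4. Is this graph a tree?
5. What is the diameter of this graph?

Count: 9 vertices, 8 edges.
Vertex 6 has neighbors [0], degree = 1.
Handshaking lemma: 2 * 8 = 16.
A graph is a tree iff it is connected and has exactly n-1 edges. This graph is connected (all 9 vertices in one component) and has 9-1 = 8 edges. It is a tree.
Diameter (longest shortest path) = 5.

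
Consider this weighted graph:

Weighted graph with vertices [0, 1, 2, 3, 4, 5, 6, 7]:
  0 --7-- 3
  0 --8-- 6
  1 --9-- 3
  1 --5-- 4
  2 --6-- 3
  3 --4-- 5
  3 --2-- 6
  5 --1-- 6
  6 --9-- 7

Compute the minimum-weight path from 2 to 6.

Using Dijkstra's algorithm from vertex 2:
Shortest path: 2 -> 3 -> 6
Total weight: 6 + 2 = 8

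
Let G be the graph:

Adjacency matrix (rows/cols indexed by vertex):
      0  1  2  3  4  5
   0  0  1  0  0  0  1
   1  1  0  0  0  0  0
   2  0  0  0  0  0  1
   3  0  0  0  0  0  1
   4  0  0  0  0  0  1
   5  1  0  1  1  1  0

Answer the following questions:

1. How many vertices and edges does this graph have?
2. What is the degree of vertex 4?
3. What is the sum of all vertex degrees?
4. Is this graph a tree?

Count: 6 vertices, 5 edges.
Vertex 4 has neighbors [5], degree = 1.
Handshaking lemma: 2 * 5 = 10.
A graph is a tree iff it is connected and has exactly n-1 edges. This graph is connected (all 6 vertices in one component) and has 6-1 = 5 edges. It is a tree.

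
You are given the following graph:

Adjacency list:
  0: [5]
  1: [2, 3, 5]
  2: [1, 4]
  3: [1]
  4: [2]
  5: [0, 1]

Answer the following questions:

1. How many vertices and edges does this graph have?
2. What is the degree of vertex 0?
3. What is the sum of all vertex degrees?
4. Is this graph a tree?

Count: 6 vertices, 5 edges.
Vertex 0 has neighbors [5], degree = 1.
Handshaking lemma: 2 * 5 = 10.
A graph is a tree iff it is connected and has exactly n-1 edges. This graph is connected (all 6 vertices in one component) and has 6-1 = 5 edges. It is a tree.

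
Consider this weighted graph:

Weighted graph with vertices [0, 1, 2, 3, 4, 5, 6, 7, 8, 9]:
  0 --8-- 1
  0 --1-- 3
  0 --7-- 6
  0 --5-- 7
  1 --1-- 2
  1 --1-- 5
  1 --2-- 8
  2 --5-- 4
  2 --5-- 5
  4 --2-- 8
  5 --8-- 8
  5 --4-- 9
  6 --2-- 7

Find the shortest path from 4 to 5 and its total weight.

Using Dijkstra's algorithm from vertex 4:
Shortest path: 4 -> 8 -> 1 -> 5
Total weight: 2 + 2 + 1 = 5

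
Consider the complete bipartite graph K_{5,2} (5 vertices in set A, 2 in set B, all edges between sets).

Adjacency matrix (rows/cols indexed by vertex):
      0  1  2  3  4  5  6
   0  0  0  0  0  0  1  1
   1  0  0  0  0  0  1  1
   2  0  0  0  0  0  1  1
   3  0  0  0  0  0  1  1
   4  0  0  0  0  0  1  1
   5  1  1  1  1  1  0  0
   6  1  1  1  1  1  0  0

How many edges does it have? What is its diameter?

K_{5,2} has 5 * 2 = 10 edges.
Any vertex reaches any opposite-side vertex in 1 step; same-side vertices reach in 2 steps via any opposite-side vertex.
Diameter = 2.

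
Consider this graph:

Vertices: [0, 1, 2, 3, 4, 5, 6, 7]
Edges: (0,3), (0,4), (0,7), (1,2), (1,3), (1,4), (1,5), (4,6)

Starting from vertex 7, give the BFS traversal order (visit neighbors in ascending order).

BFS from vertex 7 (neighbors processed in ascending order):
Visit order: 7, 0, 3, 4, 1, 6, 2, 5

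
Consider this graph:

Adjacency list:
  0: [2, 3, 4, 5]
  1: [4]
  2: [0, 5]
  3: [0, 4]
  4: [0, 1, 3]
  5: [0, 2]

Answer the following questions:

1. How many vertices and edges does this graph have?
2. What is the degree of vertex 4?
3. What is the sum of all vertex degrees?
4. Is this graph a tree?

Count: 6 vertices, 7 edges.
Vertex 4 has neighbors [0, 1, 3], degree = 3.
Handshaking lemma: 2 * 7 = 14.
A tree on 6 vertices has 5 edges. This graph has 7 edges (2 extra). Not a tree.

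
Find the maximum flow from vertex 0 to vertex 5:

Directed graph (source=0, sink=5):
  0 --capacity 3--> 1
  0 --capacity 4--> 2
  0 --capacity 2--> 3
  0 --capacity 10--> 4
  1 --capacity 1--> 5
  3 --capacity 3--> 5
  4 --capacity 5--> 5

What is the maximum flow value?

Computing max flow:
  Flow on (0->1): 1/3
  Flow on (0->3): 2/2
  Flow on (0->4): 5/10
  Flow on (1->5): 1/1
  Flow on (3->5): 2/3
  Flow on (4->5): 5/5
Maximum flow = 8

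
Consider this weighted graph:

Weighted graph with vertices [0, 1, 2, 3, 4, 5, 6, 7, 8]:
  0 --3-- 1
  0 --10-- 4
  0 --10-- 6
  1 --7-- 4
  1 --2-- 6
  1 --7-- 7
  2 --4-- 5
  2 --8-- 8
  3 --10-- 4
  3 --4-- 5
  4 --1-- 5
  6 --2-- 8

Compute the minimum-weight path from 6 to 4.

Using Dijkstra's algorithm from vertex 6:
Shortest path: 6 -> 1 -> 4
Total weight: 2 + 7 = 9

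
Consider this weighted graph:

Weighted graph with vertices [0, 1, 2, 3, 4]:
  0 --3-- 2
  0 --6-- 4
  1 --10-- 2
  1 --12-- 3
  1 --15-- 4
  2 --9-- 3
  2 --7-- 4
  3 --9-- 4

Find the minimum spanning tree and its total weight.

Applying Kruskal's algorithm (sort edges by weight, add if no cycle):
  Add (0,2) w=3
  Add (0,4) w=6
  Skip (2,4) w=7 (creates cycle)
  Add (2,3) w=9
  Skip (3,4) w=9 (creates cycle)
  Add (1,2) w=10
  Skip (1,3) w=12 (creates cycle)
  Skip (1,4) w=15 (creates cycle)
MST weight = 28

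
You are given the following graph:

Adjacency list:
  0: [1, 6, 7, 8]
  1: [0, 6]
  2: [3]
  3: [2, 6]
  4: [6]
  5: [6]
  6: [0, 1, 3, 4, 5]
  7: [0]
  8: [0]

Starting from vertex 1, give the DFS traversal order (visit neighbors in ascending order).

DFS from vertex 1 (neighbors processed in ascending order):
Visit order: 1, 0, 6, 3, 2, 4, 5, 7, 8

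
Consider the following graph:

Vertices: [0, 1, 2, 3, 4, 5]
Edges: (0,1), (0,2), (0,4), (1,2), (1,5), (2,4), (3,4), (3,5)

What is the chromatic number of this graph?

The graph has a maximum clique of size 3 (lower bound on chromatic number).
A valid 3-coloring: {0: 0, 1: 1, 2: 2, 3: 0, 4: 1, 5: 2}.
Chromatic number = 3.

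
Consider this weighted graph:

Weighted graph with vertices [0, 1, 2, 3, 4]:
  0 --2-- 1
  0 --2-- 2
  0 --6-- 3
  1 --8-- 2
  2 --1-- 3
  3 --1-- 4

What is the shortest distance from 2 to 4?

Using Dijkstra's algorithm from vertex 2:
Shortest path: 2 -> 3 -> 4
Total weight: 1 + 1 = 2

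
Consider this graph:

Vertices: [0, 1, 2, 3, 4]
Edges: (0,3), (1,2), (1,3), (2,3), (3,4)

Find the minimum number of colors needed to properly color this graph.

The graph has a maximum clique of size 3 (lower bound on chromatic number).
A valid 3-coloring: {0: 1, 1: 1, 2: 2, 3: 0, 4: 1}.
Chromatic number = 3.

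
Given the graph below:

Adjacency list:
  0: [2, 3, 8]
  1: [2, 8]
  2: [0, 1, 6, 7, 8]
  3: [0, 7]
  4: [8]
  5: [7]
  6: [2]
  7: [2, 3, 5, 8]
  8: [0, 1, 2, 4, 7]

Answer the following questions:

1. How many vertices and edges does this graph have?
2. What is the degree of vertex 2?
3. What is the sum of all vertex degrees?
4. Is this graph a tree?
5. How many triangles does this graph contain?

Count: 9 vertices, 12 edges.
Vertex 2 has neighbors [0, 1, 6, 7, 8], degree = 5.
Handshaking lemma: 2 * 12 = 24.
A tree on 9 vertices has 8 edges. This graph has 12 edges (4 extra). Not a tree.
Number of triangles = 3.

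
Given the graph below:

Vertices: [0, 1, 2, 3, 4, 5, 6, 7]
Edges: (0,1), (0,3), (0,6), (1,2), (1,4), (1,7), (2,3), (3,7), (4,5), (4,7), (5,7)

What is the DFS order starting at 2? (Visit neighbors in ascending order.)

DFS from vertex 2 (neighbors processed in ascending order):
Visit order: 2, 1, 0, 3, 7, 4, 5, 6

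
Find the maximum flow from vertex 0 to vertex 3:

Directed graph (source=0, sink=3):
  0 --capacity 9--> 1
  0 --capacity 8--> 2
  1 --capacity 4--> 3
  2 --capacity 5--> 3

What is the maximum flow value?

Computing max flow:
  Flow on (0->1): 4/9
  Flow on (0->2): 5/8
  Flow on (1->3): 4/4
  Flow on (2->3): 5/5
Maximum flow = 9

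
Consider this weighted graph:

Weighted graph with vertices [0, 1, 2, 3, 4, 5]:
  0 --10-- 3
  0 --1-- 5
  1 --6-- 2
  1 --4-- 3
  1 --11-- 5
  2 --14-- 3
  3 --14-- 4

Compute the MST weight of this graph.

Applying Kruskal's algorithm (sort edges by weight, add if no cycle):
  Add (0,5) w=1
  Add (1,3) w=4
  Add (1,2) w=6
  Add (0,3) w=10
  Skip (1,5) w=11 (creates cycle)
  Skip (2,3) w=14 (creates cycle)
  Add (3,4) w=14
MST weight = 35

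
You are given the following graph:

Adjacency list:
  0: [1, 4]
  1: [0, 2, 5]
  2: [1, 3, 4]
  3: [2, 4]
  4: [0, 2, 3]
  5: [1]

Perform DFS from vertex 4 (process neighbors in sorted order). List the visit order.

DFS from vertex 4 (neighbors processed in ascending order):
Visit order: 4, 0, 1, 2, 3, 5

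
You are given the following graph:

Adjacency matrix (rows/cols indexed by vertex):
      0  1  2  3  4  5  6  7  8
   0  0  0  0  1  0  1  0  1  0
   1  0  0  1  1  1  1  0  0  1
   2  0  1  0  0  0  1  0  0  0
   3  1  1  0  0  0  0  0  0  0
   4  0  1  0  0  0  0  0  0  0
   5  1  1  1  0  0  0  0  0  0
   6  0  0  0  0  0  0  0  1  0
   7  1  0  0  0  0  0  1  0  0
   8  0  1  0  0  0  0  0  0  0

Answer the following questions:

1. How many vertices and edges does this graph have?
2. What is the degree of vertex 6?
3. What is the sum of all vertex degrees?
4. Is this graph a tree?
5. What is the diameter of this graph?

Count: 9 vertices, 10 edges.
Vertex 6 has neighbors [7], degree = 1.
Handshaking lemma: 2 * 10 = 20.
A tree on 9 vertices has 8 edges. This graph has 10 edges (2 extra). Not a tree.
Diameter (longest shortest path) = 5.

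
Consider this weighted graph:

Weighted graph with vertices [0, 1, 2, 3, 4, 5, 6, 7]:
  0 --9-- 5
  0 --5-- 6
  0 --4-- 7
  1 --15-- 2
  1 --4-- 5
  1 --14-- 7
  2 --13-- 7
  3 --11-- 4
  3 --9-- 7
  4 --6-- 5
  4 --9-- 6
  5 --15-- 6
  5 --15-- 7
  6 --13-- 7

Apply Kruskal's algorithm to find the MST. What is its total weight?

Applying Kruskal's algorithm (sort edges by weight, add if no cycle):
  Add (0,7) w=4
  Add (1,5) w=4
  Add (0,6) w=5
  Add (4,5) w=6
  Add (0,5) w=9
  Add (3,7) w=9
  Skip (4,6) w=9 (creates cycle)
  Skip (3,4) w=11 (creates cycle)
  Add (2,7) w=13
  Skip (6,7) w=13 (creates cycle)
  Skip (1,7) w=14 (creates cycle)
  Skip (1,2) w=15 (creates cycle)
  Skip (5,7) w=15 (creates cycle)
  Skip (5,6) w=15 (creates cycle)
MST weight = 50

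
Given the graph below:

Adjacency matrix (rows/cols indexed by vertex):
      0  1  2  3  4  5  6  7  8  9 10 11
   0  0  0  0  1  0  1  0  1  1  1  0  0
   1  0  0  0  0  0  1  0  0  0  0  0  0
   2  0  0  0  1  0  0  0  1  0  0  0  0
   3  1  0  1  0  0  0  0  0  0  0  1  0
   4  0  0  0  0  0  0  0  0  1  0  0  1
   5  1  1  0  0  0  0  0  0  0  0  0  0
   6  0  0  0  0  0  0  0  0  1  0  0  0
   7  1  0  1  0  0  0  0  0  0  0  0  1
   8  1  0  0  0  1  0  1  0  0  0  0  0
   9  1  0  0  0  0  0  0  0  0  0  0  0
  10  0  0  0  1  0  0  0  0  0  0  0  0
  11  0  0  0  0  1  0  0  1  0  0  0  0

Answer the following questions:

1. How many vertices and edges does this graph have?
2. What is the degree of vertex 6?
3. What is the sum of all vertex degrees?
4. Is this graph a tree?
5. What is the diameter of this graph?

Count: 12 vertices, 13 edges.
Vertex 6 has neighbors [8], degree = 1.
Handshaking lemma: 2 * 13 = 26.
A tree on 12 vertices has 11 edges. This graph has 13 edges (2 extra). Not a tree.
Diameter (longest shortest path) = 4.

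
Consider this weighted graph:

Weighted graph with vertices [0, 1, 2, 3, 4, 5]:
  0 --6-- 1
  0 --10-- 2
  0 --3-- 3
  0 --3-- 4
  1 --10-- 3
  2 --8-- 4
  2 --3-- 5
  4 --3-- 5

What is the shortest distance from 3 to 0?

Using Dijkstra's algorithm from vertex 3:
Shortest path: 3 -> 0
Total weight: 3 = 3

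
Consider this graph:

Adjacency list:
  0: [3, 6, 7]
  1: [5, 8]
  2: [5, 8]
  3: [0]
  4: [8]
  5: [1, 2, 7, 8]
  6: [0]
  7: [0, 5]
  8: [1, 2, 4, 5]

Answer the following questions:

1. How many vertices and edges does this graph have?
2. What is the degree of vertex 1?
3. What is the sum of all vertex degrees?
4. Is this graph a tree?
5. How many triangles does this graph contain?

Count: 9 vertices, 10 edges.
Vertex 1 has neighbors [5, 8], degree = 2.
Handshaking lemma: 2 * 10 = 20.
A tree on 9 vertices has 8 edges. This graph has 10 edges (2 extra). Not a tree.
Number of triangles = 2.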